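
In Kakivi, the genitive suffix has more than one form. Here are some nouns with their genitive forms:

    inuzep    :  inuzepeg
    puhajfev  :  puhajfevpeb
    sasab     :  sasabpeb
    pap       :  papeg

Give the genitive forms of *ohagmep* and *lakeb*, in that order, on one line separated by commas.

ohagmepeg, lakebpeb

The suffix is conditioned by the final consonant: -eg when the stem ends in a voiceless consonant (*inuzep*, *pap*); -peb when the stem ends in a voiced consonant (*puhajfev*, *sasab*).
*ohagmep*: final consonant = /p/, voiceless → -eg → *ohagmepeg*.
*lakeb* — final consonant /b/ (voiced) → -peb → *lakebpeb*.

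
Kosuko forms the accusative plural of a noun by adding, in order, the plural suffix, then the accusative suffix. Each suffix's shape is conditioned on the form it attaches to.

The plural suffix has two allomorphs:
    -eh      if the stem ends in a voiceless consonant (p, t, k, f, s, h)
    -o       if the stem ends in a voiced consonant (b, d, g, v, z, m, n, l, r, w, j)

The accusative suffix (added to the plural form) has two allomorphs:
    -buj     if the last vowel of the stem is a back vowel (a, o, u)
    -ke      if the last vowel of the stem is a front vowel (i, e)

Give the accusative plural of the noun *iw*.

Since the final consonant of *iw* is /w/ (voiced), it takes -o, giving *iwo*.
The last vowel of the plural form *iwo* is /o/, which is a back vowel, so the accusative suffix is -buj, giving *iwobuj*.

iwobuj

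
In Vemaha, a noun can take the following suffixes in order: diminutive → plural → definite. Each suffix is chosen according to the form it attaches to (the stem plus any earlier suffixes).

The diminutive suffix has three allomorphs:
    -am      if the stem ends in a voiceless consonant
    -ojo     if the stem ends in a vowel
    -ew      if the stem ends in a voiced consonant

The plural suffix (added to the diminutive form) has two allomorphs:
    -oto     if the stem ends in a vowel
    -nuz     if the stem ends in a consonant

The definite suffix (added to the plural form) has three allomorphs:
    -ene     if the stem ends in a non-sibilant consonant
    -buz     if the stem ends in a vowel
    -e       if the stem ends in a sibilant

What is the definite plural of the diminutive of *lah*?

*lah* — final sound /h/ (a voiceless consonant) → -am → *laham*.
Since the final sound of the diminutive form *laham* is /m/ (a consonant), it takes -nuz, giving *lahamnuz*.
The plural form *lahamnuz*: final sound = /z/, a sibilant → -e → *lahamnuze*.

lahamnuze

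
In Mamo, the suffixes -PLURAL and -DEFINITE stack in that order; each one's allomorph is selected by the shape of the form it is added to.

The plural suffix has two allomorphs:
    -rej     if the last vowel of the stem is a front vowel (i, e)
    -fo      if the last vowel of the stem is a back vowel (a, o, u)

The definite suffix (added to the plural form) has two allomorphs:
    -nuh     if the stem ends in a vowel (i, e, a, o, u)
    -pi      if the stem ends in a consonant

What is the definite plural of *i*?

irejpi

*i* — last vowel /i/ (a front vowel) → -rej → *irej*.
The plural form *irej*: final sound = /j/, a consonant → -pi → *irejpi*.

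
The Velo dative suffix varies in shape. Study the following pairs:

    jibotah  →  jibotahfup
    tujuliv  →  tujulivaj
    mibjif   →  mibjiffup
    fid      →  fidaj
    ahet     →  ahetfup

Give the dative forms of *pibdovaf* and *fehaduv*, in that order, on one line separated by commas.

The alternation tracks the final consonant of the stem — -fup when the stem ends in a voiceless consonant (*jibotah*, *mibjif*, *ahet*); -aj when the stem ends in a voiced consonant (*tujuliv*, *fid*).
The final consonant of *pibdovaf* is /f/, which is voiceless, so the suffix is -fup, giving *pibdovaffup*.
*fehaduv* — final consonant /v/ (voiced) → -aj → *fehaduvaj*.

pibdovaffup, fehaduvaj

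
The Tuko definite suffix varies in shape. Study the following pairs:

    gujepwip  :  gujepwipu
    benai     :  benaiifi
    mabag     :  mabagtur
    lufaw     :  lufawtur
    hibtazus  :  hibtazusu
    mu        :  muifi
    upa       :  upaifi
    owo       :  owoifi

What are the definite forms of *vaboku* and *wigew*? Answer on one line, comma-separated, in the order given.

vabokuifi, wigewtur

The suffix is conditioned by the final sound: -u when the stem ends in a voiceless consonant (*gujepwip*, *hibtazus*); -tur when the stem ends in a voiced consonant (*mabag*, *lufaw*); -ifi when the stem ends in a vowel (*benai*, *mu*, *upa*, *owo*).
Since the final sound of *vaboku* is /u/ (a vowel), it takes -ifi, giving *vabokuifi*.
*wigew* — final sound /w/ (a voiced consonant) → -tur → *wigewtur*.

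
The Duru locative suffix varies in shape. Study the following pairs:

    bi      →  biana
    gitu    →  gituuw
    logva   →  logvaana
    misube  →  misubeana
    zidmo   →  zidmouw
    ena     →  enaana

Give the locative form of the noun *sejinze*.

sejinzeana

The pattern is rounding harmony: -uw when the last vowel of the stem is a rounded vowel (*gitu*, *zidmo*); -ana when the last vowel of the stem is an unrounded vowel (*bi*, *logva*, *misube*, *ena*).
The last vowel of *sejinze* is /e/, which is an unrounded vowel, so the suffix is -ana, giving *sejinzeana*.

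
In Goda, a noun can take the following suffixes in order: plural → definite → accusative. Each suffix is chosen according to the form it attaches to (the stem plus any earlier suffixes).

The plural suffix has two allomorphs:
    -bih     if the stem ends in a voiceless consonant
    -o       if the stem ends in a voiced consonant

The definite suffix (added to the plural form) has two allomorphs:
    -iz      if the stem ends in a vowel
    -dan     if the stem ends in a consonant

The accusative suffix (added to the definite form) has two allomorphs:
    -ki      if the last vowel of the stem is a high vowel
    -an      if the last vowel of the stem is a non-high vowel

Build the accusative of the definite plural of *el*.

eloizki

*el* — final consonant /l/ (voiced) → -o → *elo*.
The plural form *elo* — final sound /o/ (a vowel) → -iz → *eloiz*.
The definite form *eloiz*: last vowel = /i/, a high vowel → -ki → *eloizki*.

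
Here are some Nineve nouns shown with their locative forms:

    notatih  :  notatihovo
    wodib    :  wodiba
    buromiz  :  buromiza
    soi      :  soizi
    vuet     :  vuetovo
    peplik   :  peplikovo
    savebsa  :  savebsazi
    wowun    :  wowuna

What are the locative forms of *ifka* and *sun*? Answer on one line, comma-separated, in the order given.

The suffix is conditioned by the final sound: -ovo when the stem ends in a voiceless consonant (*notatih*, *vuet*, *peplik*); -a when the stem ends in a voiced consonant (*wodib*, *buromiz*, *wowun*); -zi when the stem ends in a vowel (*soi*, *savebsa*).
Since the final sound of *ifka* is /a/ (a vowel), it takes -zi, giving *ifkazi*.
The final sound of *sun* is /n/, which is a voiced consonant, so the suffix is -a, giving *suna*.

ifkazi, suna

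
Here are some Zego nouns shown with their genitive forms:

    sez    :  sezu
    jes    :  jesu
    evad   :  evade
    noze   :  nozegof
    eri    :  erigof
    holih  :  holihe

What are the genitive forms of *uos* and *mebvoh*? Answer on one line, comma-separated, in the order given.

uosu, mebvohe

The suffix is conditioned by the final sound: -u when the stem ends in a sibilant (*sez*, *jes*); -e when the stem ends in a non-sibilant consonant (*evad*, *holih*); -gof when the stem ends in a vowel (*noze*, *eri*).
Since the final sound of *uos* is /s/ (a sibilant), it takes -u, giving *uosu*.
*mebvoh*: final sound = /h/, a non-sibilant consonant → -e → *mebvohe*.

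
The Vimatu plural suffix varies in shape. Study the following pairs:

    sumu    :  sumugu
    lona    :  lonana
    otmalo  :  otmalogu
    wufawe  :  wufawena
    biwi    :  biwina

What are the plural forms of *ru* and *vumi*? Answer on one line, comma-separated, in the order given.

Looking at the last vowel of each stem: -gu when the last vowel of the stem is a rounded vowel (*sumu*, *otmalo*); -na when the last vowel of the stem is an unrounded vowel (*lona*, *wufawe*, *biwi*).
Since the last vowel of *ru* is /u/ (a rounded vowel), it takes -gu, giving *rugu*.
*vumi*: last vowel = /i/, an unrounded vowel → -na → *vumina*.

rugu, vumina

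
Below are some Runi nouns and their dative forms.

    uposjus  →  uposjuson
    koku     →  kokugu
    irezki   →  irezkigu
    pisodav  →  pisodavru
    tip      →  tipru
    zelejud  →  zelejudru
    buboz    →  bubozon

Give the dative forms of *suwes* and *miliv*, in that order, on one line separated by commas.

suweson, milivru

The suffix is conditioned by the final sound: -on when the stem ends in a sibilant (*uposjus*, *buboz*); -ru when the stem ends in a non-sibilant consonant (*pisodav*, *tip*, *zelejud*); -gu when the stem ends in a vowel (*koku*, *irezki*).
*suwes* — final sound /s/ (a sibilant) → -on → *suweson*.
*miliv*: final sound = /v/, a non-sibilant consonant → -ru → *milivru*.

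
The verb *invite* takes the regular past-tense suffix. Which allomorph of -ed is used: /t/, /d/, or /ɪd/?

The stem *invite* ends in /t/ or /d/.
The -ed suffix is realized as /ɪd/ after /t, d/; as /t/ after other voiceless consonants; and as /d/ after other voiced sounds.
So -ed on *invite* is pronounced /ɪd/.

/ɪd/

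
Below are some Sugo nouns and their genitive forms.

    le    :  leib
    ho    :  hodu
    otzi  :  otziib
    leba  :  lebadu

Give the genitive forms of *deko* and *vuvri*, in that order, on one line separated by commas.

The pattern is front/back vowel harmony: -ib when the last vowel of the stem is a front vowel (*le*, *otzi*); -du when the last vowel of the stem is a back vowel (*ho*, *leba*).
*deko*: last vowel = /o/, a back vowel → -du → *dekodu*.
Since the last vowel of *vuvri* is /i/ (a front vowel), it takes -ib, giving *vuvriib*.

dekodu, vuvriib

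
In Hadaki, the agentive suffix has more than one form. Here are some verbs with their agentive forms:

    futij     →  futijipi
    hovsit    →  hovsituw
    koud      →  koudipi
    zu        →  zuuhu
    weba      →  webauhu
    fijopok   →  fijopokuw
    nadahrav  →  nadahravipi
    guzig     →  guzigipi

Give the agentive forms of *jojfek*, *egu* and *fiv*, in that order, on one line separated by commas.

jojfekuw, eguuhu, fivipi

The suffix is conditioned by the final sound: -uw when the stem ends in a voiceless consonant (*hovsit*, *fijopok*); -ipi when the stem ends in a voiced consonant (*futij*, *koud*, *nadahrav*, *guzig*); -uhu when the stem ends in a vowel (*zu*, *weba*).
Since the final sound of *jojfek* is /k/ (a voiceless consonant), it takes -uw, giving *jojfekuw*.
Since the final sound of *egu* is /u/ (a vowel), it takes -uhu, giving *eguuhu*.
*fiv*: final sound = /v/, a voiced consonant → -ipi → *fivipi*.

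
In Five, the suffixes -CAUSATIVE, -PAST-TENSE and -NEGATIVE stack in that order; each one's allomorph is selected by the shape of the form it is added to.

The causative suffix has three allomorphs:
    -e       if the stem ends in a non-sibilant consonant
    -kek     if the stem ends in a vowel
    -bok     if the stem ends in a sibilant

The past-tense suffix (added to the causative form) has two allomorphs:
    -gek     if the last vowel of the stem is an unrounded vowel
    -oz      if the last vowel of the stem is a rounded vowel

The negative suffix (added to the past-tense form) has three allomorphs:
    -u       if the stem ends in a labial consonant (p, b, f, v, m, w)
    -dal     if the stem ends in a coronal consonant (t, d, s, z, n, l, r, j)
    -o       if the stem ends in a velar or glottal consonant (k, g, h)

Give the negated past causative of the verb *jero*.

jerokekgeko

*jero*: final sound = /o/, a vowel → -kek → *jerokek*.
The causative form *jerokek*: last vowel = /e/, an unrounded vowel → -gek → *jerokekgek*.
Since the final consonant of the past-tense form *jerokekgek* is /k/ (velar/glottal), it takes -o, giving *jerokekgeko*.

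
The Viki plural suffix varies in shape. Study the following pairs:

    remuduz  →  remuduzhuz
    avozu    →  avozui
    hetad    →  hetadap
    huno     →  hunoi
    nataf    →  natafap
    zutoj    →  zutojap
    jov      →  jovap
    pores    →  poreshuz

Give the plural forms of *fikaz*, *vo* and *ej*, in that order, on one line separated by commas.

The pattern is sibilance of the final sound: -huz when the stem ends in a sibilant (*remuduz*, *pores*); -ap when the stem ends in a non-sibilant consonant (*hetad*, *nataf*, *zutoj*, *jov*); -i when the stem ends in a vowel (*avozu*, *huno*).
Since the final sound of *fikaz* is /z/ (a sibilant), it takes -huz, giving *fikazhuz*.
*vo*: final sound = /o/, a vowel → -i → *voi*.
*ej* — final sound /j/ (a non-sibilant consonant) → -ap → *ejap*.

fikazhuz, voi, ejap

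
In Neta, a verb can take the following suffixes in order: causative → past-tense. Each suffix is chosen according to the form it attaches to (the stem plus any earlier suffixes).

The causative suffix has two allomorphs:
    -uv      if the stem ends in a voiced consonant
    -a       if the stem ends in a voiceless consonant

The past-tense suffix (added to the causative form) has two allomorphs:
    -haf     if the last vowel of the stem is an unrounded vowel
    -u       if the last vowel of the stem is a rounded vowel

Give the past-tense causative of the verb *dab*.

The final consonant of *dab* is /b/, which is voiced, so the causative suffix is -uv, giving *dabuv*.
Since the last vowel of the causative form *dabuv* is /u/ (a rounded vowel), it takes -u, giving *dabuvu*.

dabuvu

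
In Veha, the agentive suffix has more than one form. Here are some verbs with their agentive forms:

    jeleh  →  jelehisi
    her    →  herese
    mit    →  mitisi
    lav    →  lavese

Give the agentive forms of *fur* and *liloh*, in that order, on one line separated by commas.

furese, lilohisi

The alternation tracks the final consonant of the stem — -isi when the stem ends in a voiceless consonant (*jeleh*, *mit*); -ese when the stem ends in a voiced consonant (*her*, *lav*).
The final consonant of *fur* is /r/, which is voiced, so the suffix is -ese, giving *furese*.
Since the final consonant of *liloh* is /h/ (voiceless), it takes -isi, giving *lilohisi*.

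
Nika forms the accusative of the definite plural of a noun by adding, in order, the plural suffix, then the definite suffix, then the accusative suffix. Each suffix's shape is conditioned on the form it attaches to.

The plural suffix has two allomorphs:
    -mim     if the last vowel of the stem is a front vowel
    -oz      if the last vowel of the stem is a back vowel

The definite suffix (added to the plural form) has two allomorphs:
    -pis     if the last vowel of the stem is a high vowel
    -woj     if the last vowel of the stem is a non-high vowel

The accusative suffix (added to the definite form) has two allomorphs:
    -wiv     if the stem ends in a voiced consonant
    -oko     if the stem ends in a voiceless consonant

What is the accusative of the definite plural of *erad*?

The last vowel of *erad* is /a/, which is a back vowel, so the plural suffix is -oz, giving *eradoz*.
The plural form *eradoz* — last vowel /o/ (a non-high vowel) → -woj → *eradozwoj*.
Since the final consonant of the definite form *eradozwoj* is /j/ (voiced), it takes -wiv, giving *eradozwojwiv*.

eradozwojwiv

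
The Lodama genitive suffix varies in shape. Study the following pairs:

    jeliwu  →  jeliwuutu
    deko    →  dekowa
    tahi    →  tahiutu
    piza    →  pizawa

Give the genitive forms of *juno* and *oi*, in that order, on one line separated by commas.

The pattern is height harmony: -utu when the last vowel of the stem is a high vowel (*jeliwu*, *tahi*); -wa when the last vowel of the stem is a non-high vowel (*deko*, *piza*).
Since the last vowel of *juno* is /o/ (a non-high vowel), it takes -wa, giving *junowa*.
*oi* — last vowel /i/ (a high vowel) → -utu → *oiutu*.

junowa, oiutu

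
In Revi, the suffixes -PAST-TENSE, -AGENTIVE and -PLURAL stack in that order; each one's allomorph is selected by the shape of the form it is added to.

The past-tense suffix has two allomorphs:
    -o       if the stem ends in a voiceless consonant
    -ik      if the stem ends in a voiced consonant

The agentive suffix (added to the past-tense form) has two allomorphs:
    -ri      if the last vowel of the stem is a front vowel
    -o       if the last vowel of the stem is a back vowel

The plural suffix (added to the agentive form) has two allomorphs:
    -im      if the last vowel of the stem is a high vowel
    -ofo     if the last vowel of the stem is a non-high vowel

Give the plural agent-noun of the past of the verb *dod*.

*dod*: final consonant = /d/, voiced → -ik → *dodik*.
The past-tense form *dodik*: last vowel = /i/, a front vowel → -ri → *dodikri*.
The agentive form *dodikri*: last vowel = /i/, a high vowel → -im → *dodikriim*.

dodikriim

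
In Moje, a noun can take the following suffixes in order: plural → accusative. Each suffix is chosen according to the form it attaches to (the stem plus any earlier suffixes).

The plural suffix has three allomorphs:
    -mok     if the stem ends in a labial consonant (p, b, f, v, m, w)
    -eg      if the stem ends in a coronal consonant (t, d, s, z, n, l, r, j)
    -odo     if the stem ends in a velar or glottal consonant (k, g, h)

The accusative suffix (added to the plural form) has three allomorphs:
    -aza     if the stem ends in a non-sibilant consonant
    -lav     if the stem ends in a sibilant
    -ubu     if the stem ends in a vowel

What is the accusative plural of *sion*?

*sion*: final consonant = /n/, coronal → -eg → *sioneg*.
The plural form *sioneg*: final sound = /g/, a non-sibilant consonant → -aza → *sionegaza*.

sionegaza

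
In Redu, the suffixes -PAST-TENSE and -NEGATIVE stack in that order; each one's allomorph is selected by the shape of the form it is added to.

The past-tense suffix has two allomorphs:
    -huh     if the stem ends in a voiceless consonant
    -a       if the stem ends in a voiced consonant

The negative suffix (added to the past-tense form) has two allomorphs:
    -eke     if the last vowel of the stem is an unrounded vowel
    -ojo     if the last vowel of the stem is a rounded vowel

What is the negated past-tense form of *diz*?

The final consonant of *diz* is /z/, which is voiced, so the past-tense suffix is -a, giving *diza*.
The past-tense form *diza* — last vowel /a/ (an unrounded vowel) → -eke → *dizaeke*.

dizaeke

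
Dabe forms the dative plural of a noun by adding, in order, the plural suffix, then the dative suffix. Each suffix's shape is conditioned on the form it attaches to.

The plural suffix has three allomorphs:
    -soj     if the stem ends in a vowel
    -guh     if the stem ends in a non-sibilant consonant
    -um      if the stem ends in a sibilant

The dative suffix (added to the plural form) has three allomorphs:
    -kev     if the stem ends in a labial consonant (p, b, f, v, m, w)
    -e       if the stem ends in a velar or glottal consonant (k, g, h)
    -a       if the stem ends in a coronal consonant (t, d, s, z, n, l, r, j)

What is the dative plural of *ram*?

*ram*: final sound = /m/, a non-sibilant consonant → -guh → *ramguh*.
The final consonant of the plural form *ramguh* is /h/, which is velar/glottal, so the dative suffix is -e, giving *ramguhe*.

ramguhe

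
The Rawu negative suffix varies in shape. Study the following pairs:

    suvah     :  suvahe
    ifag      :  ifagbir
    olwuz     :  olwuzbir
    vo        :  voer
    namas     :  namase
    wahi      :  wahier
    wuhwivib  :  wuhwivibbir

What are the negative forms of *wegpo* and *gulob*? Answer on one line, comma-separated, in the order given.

wegpoer, gulobbir

The pattern is voicing of the final sound: -e when the stem ends in a voiceless consonant (*suvah*, *namas*); -bir when the stem ends in a voiced consonant (*ifag*, *olwuz*, *wuhwivib*); -er when the stem ends in a vowel (*vo*, *wahi*).
*wegpo*: final sound = /o/, a vowel → -er → *wegpoer*.
*gulob*: final sound = /b/, a voiced consonant → -bir → *gulobbir*.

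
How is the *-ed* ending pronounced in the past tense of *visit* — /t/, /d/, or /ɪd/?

The stem *visit* ends in /t/ or /d/.
The -ed suffix is realized as /ɪd/ after /t, d/; as /t/ after other voiceless consonants; and as /d/ after other voiced sounds.
So -ed on *visit* is pronounced /ɪd/.

/ɪd/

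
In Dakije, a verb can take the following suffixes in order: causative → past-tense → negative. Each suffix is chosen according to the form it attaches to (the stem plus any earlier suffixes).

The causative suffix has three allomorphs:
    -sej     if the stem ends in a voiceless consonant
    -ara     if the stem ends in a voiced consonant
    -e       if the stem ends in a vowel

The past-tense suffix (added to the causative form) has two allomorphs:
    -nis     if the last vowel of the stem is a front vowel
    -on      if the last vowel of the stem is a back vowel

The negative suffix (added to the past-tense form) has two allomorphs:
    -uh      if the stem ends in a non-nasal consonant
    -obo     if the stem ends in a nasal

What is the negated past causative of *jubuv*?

Since the final sound of *jubuv* is /v/ (a voiced consonant), it takes -ara, giving *jubuvara*.
The causative form *jubuvara* — last vowel /a/ (a back vowel) → -on → *jubuvaraon*.
The past-tense form *jubuvaraon* — final consonant /n/ (a nasal) → -obo → *jubuvaraonobo*.

jubuvaraonobo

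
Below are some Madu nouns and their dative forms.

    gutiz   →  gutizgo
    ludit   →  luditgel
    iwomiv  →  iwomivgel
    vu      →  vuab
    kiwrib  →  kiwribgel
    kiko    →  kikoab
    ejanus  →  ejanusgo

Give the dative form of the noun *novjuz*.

novjuzgo

The suffix is conditioned by the final sound: -go when the stem ends in a sibilant (*gutiz*, *ejanus*); -gel when the stem ends in a non-sibilant consonant (*ludit*, *iwomiv*, *kiwrib*); -ab when the stem ends in a vowel (*vu*, *kiko*).
The final sound of *novjuz* is /z/, which is a sibilant, so the suffix is -go, giving *novjuzgo*.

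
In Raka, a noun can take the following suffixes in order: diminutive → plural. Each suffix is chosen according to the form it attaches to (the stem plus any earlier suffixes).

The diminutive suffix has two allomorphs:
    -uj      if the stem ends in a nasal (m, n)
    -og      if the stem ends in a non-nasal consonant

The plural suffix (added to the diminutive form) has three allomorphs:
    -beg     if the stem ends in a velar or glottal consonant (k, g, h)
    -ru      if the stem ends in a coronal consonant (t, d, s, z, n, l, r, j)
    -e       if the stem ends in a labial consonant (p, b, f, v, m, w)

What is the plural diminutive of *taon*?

The final consonant of *taon* is /n/, which is a nasal, so the diminutive suffix is -uj, giving *taonuj*.
The final consonant of the diminutive form *taonuj* is /j/, which is coronal, so the plural suffix is -ru, giving *taonujru*.

taonujru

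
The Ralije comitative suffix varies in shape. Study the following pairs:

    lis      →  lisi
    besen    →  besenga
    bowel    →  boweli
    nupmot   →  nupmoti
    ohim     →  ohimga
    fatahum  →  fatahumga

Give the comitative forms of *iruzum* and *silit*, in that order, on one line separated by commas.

iruzumga, siliti

The pattern is nasality of the final consonant: -ga when the stem ends in a nasal (*besen*, *ohim*, *fatahum*); -i when the stem ends in a non-nasal consonant (*lis*, *bowel*, *nupmot*).
*iruzum*: final consonant = /m/, a nasal → -ga → *iruzumga*.
*silit* — final consonant /t/ (non-nasal) → -i → *siliti*.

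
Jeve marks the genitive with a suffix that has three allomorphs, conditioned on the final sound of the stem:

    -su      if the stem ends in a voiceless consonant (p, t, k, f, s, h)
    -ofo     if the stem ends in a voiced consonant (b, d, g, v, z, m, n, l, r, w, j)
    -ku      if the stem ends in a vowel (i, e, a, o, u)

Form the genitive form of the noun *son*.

*son*: final sound = /n/, a voiced consonant → -ofo → *sonofo*.

sonofo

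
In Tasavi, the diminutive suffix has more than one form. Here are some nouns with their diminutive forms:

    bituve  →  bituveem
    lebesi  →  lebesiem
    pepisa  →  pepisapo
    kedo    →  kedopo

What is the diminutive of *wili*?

wiliem

Looking at the last vowel of each stem: -em when the last vowel of the stem is a front vowel (*bituve*, *lebesi*); -po when the last vowel of the stem is a back vowel (*pepisa*, *kedo*).
*wili* — last vowel /i/ (a front vowel) → -em → *wiliem*.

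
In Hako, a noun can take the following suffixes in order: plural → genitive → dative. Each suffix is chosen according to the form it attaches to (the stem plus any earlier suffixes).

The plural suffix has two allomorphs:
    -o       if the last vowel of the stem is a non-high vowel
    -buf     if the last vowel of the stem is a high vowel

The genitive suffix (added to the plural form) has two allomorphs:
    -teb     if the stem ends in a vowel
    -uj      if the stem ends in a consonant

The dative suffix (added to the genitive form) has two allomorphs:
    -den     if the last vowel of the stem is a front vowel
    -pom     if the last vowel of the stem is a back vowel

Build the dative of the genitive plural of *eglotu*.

eglotubufujpom

Since the last vowel of *eglotu* is /u/ (a high vowel), it takes -buf, giving *eglotubuf*.
The plural form *eglotubuf*: final sound = /f/, a consonant → -uj → *eglotubufuj*.
Since the last vowel of the genitive form *eglotubufuj* is /u/ (a back vowel), it takes -pom, giving *eglotubufujpom*.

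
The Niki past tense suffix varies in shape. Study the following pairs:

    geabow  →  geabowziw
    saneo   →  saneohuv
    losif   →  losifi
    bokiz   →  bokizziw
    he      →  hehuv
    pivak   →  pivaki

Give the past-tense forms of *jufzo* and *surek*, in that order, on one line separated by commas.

The pattern is voicing of the final sound: -i when the stem ends in a voiceless consonant (*losif*, *pivak*); -ziw when the stem ends in a voiced consonant (*geabow*, *bokiz*); -huv when the stem ends in a vowel (*saneo*, *he*).
The final sound of *jufzo* is /o/, which is a vowel, so the suffix is -huv, giving *jufzohuv*.
The final sound of *surek* is /k/, which is a voiceless consonant, so the suffix is -i, giving *sureki*.

jufzohuv, sureki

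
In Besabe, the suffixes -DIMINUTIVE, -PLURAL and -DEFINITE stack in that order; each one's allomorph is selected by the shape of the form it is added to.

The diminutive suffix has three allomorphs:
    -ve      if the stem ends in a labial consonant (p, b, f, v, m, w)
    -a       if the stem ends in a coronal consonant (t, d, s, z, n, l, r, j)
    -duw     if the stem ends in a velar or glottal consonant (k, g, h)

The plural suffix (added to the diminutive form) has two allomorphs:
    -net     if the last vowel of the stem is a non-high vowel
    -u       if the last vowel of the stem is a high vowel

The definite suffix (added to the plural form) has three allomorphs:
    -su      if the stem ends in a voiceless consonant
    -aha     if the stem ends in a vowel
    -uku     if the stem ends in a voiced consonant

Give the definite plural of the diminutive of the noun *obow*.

The final consonant of *obow* is /w/, which is labial, so the diminutive suffix is -ve, giving *obowve*.
Since the last vowel of the diminutive form *obowve* is /e/ (a non-high vowel), it takes -net, giving *obowvenet*.
The plural form *obowvenet*: final sound = /t/, a voiceless consonant → -su → *obowvenetsu*.

obowvenetsu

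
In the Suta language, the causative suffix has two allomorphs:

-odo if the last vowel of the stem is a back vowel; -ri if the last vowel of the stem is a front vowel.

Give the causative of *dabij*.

*dabij* — last vowel /i/ (a front vowel) → -ri → *dabijri*.

dabijri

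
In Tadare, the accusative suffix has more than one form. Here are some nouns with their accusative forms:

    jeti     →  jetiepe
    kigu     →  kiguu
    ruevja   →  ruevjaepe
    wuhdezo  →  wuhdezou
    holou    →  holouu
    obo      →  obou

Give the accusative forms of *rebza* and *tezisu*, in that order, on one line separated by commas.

The alternation tracks the last vowel of the stem — -u when the last vowel of the stem is a rounded vowel (*kigu*, *wuhdezo*, *holou*, *obo*); -epe when the last vowel of the stem is an unrounded vowel (*jeti*, *ruevja*).
The last vowel of *rebza* is /a/, which is an unrounded vowel, so the suffix is -epe, giving *rebzaepe*.
*tezisu*: last vowel = /u/, a rounded vowel → -u → *tezisuu*.

rebzaepe, tezisuu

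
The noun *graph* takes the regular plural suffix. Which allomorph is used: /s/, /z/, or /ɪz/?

The stem *graph* ends in a voiceless non-sibilant consonant.
The plural suffix surfaces as /ɪz/ after sibilants, /s/ after other voiceless consonants, and /z/ after other voiced sounds.
So the plural -s on *graph* is pronounced /s/.

/s/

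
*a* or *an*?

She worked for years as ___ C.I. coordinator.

The indefinite article is chosen by the initial *sound* of the following word, not its spelling.
The initialism *C.I.* is read letter by letter; the first letter, C, is pronounced /siː/, which begins with a consonant sound.
So the article is *a*: She worked for years as a C.I. coordinator.

a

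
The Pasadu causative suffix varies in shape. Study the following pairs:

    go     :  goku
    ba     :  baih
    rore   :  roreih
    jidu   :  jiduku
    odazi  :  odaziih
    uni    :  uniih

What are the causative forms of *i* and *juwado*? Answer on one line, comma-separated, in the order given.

The pattern is rounding harmony: -ku when the last vowel of the stem is a rounded vowel (*go*, *jidu*); -ih when the last vowel of the stem is an unrounded vowel (*ba*, *rore*, *odazi*, *uni*).
The last vowel of *i* is /i/, which is an unrounded vowel, so the suffix is -ih, giving *iih*.
*juwado* — last vowel /o/ (a rounded vowel) → -ku → *juwadoku*.

iih, juwadoku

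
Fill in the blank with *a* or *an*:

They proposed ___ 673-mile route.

The indefinite article is chosen by the initial *sound* of the following word, not its spelling.
The number *673* is spoken "six hundred …", beginning with /sɪks/ — a consonant sound.
So the article is *a*: They proposed a 673-mile route.

a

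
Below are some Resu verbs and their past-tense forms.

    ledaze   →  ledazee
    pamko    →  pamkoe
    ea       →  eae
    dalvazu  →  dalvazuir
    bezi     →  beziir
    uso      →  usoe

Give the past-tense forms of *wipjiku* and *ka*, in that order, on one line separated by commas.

The suffix is conditioned by the last vowel: -ir when the last vowel of the stem is a high vowel (*dalvazu*, *bezi*); -e when the last vowel of the stem is a non-high vowel (*ledaze*, *pamko*, *ea*, *uso*).
The last vowel of *wipjiku* is /u/, which is a high vowel, so the suffix is -ir, giving *wipjikuir*.
*ka*: last vowel = /a/, a non-high vowel → -e → *kae*.

wipjikuir, kae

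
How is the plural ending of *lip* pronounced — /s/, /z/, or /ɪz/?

The stem *lip* ends in a voiceless non-sibilant consonant.
The plural suffix surfaces as /ɪz/ after sibilants, /s/ after other voiceless consonants, and /z/ after other voiced sounds.
So the plural -s on *lip* is pronounced /s/.

/s/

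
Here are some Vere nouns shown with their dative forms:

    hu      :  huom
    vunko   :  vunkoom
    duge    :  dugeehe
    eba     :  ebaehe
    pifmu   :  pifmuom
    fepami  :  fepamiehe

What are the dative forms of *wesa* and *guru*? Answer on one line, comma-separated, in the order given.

wesaehe, guruom

The suffix is conditioned by the last vowel: -om when the last vowel of the stem is a rounded vowel (*hu*, *vunko*, *pifmu*); -ehe when the last vowel of the stem is an unrounded vowel (*duge*, *eba*, *fepami*).
Since the last vowel of *wesa* is /a/ (an unrounded vowel), it takes -ehe, giving *wesaehe*.
*guru* — last vowel /u/ (a rounded vowel) → -om → *guruom*.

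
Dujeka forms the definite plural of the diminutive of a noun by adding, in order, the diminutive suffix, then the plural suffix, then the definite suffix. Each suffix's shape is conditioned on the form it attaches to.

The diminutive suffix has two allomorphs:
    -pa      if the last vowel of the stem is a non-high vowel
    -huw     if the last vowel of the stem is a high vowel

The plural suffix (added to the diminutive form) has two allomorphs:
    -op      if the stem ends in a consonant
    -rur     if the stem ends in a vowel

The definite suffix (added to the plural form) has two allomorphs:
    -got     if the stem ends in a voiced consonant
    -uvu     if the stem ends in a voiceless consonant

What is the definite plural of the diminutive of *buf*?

*buf*: last vowel = /u/, a high vowel → -huw → *bufhuw*.
The diminutive form *bufhuw* — final sound /w/ (a consonant) → -op → *bufhuwop*.
The plural form *bufhuwop*: final consonant = /p/, voiceless → -uvu → *bufhuwopuvu*.

bufhuwopuvu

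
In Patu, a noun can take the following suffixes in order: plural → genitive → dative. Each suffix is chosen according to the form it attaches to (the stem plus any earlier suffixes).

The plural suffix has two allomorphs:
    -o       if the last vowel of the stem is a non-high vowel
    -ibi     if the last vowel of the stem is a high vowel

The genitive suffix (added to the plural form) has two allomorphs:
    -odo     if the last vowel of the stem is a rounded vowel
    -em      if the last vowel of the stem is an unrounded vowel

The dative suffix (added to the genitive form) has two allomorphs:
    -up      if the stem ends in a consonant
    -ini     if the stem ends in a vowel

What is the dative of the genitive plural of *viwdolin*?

viwdolinibiemup

*viwdolin*: last vowel = /i/, a high vowel → -ibi → *viwdolinibi*.
The plural form *viwdolinibi*: last vowel = /i/, an unrounded vowel → -em → *viwdolinibiem*.
The genitive form *viwdolinibiem*: final sound = /m/, a consonant → -up → *viwdolinibiemup*.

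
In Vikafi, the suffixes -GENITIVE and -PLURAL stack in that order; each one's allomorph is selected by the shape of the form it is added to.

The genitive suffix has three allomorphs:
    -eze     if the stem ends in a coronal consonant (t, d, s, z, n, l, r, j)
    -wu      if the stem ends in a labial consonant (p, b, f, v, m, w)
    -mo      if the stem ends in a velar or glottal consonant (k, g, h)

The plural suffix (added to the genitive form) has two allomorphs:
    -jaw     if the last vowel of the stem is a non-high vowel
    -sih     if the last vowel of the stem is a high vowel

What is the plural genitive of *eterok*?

Since the final consonant of *eterok* is /k/ (velar/glottal), it takes -mo, giving *eterokmo*.
Since the last vowel of the genitive form *eterokmo* is /o/ (a non-high vowel), it takes -jaw, giving *eterokmojaw*.

eterokmojaw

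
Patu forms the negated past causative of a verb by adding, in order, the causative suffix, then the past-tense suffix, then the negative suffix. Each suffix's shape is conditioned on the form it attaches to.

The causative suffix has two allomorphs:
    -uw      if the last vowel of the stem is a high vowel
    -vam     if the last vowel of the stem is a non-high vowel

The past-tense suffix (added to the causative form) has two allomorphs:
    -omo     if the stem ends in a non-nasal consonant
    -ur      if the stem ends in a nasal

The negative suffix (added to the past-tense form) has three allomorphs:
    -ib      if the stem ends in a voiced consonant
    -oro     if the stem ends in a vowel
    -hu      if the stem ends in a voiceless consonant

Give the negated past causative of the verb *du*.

duuwomooro

The last vowel of *du* is /u/, which is a high vowel, so the causative suffix is -uw, giving *duuw*.
The causative form *duuw* — final consonant /w/ (non-nasal) → -omo → *duuwomo*.
The past-tense form *duuwomo* — final sound /o/ (a vowel) → -oro → *duuwomooro*.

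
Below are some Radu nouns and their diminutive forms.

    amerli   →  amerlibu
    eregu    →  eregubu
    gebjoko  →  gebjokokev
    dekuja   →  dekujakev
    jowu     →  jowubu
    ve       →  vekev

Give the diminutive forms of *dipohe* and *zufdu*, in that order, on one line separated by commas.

The suffix is conditioned by the last vowel: -bu when the last vowel of the stem is a high vowel (*amerli*, *eregu*, *jowu*); -kev when the last vowel of the stem is a non-high vowel (*gebjoko*, *dekuja*, *ve*).
*dipohe* — last vowel /e/ (a non-high vowel) → -kev → *dipohekev*.
Since the last vowel of *zufdu* is /u/ (a high vowel), it takes -bu, giving *zufdubu*.

dipohekev, zufdubu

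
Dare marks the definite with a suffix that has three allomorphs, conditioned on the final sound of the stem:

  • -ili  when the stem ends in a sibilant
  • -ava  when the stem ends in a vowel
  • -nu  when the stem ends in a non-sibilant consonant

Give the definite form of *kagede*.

Since the final sound of *kagede* is /e/ (a vowel), it takes -ava, giving *kagedeava*.

kagedeava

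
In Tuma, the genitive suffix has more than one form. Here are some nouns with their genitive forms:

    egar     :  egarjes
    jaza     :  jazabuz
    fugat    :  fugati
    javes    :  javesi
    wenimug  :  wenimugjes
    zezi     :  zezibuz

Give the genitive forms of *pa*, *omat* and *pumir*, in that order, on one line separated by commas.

pabuz, omati, pumirjes

The suffix is conditioned by the final sound: -i when the stem ends in a voiceless consonant (*fugat*, *javes*); -jes when the stem ends in a voiced consonant (*egar*, *wenimug*); -buz when the stem ends in a vowel (*jaza*, *zezi*).
*pa* — final sound /a/ (a vowel) → -buz → *pabuz*.
Since the final sound of *omat* is /t/ (a voiceless consonant), it takes -i, giving *omati*.
Since the final sound of *pumir* is /r/ (a voiced consonant), it takes -jes, giving *pumirjes*.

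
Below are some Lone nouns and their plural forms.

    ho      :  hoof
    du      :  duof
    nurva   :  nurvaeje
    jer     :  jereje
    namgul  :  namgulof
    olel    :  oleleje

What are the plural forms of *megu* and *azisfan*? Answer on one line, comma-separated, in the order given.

meguof, azisfaneje

The suffix is conditioned by the last vowel: -of when the last vowel of the stem is a rounded vowel (*ho*, *du*, *namgul*); -eje when the last vowel of the stem is an unrounded vowel (*nurva*, *jer*, *olel*).
Since the last vowel of *megu* is /u/ (a rounded vowel), it takes -of, giving *meguof*.
*azisfan*: last vowel = /a/, an unrounded vowel → -eje → *azisfaneje*.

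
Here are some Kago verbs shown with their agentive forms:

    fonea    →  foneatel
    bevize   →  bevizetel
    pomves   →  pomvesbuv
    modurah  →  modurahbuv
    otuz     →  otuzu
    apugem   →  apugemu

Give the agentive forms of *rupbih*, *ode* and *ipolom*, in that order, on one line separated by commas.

rupbihbuv, odetel, ipolomu

The pattern is voicing of the final sound: -buv when the stem ends in a voiceless consonant (*pomves*, *modurah*); -u when the stem ends in a voiced consonant (*otuz*, *apugem*); -tel when the stem ends in a vowel (*fonea*, *bevize*).
*rupbih* — final sound /h/ (a voiceless consonant) → -buv → *rupbihbuv*.
*ode*: final sound = /e/, a vowel → -tel → *odetel*.
Since the final sound of *ipolom* is /m/ (a voiced consonant), it takes -u, giving *ipolomu*.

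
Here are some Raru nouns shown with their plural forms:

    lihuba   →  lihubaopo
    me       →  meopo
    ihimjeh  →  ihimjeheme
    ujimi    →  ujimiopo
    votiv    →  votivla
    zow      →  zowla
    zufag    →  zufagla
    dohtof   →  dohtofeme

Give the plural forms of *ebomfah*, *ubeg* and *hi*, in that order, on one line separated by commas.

The suffix is conditioned by the final sound: -eme when the stem ends in a voiceless consonant (*ihimjeh*, *dohtof*); -la when the stem ends in a voiced consonant (*votiv*, *zow*, *zufag*); -opo when the stem ends in a vowel (*lihuba*, *me*, *ujimi*).
The final sound of *ebomfah* is /h/, which is a voiceless consonant, so the suffix is -eme, giving *ebomfaheme*.
*ubeg*: final sound = /g/, a voiced consonant → -la → *ubegla*.
*hi*: final sound = /i/, a vowel → -opo → *hiopo*.

ebomfaheme, ubegla, hiopo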